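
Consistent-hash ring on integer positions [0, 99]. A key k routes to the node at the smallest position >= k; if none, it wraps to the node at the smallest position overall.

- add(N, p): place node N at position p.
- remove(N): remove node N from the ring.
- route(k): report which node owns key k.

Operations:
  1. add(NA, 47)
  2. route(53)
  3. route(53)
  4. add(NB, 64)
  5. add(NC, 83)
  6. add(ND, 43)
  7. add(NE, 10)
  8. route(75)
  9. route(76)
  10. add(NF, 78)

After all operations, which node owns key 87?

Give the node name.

Answer: NE

Derivation:
Op 1: add NA@47 -> ring=[47:NA]
Op 2: route key 53: none >= 53, wrap to smallest pos 47 -> NA
Op 3: route key 53: none >= 53, wrap to smallest pos 47 -> NA
Op 4: add NB@64 -> ring=[47:NA,64:NB]
Op 5: add NC@83 -> ring=[47:NA,64:NB,83:NC]
Op 6: add ND@43 -> ring=[43:ND,47:NA,64:NB,83:NC]
Op 7: add NE@10 -> ring=[10:NE,43:ND,47:NA,64:NB,83:NC]
Op 8: route key 75: smallest pos >= 75 is 83 -> NC
Op 9: route key 76: smallest pos >= 76 is 83 -> NC
Op 10: add NF@78 -> ring=[10:NE,43:ND,47:NA,64:NB,78:NF,83:NC]
Final route key 87: none >= 87, wrap to smallest pos 10 -> NE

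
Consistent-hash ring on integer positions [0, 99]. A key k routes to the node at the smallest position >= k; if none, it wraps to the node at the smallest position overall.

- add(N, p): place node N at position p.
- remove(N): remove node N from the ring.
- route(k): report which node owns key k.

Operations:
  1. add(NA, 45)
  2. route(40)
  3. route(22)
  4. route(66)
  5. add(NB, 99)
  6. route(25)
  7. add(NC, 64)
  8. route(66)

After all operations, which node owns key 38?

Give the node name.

Answer: NA

Derivation:
Op 1: add NA@45 -> ring=[45:NA]
Op 2: route key 40: smallest pos >= 40 is 45 -> NA
Op 3: route key 22: smallest pos >= 22 is 45 -> NA
Op 4: route key 66: none >= 66, wrap to smallest pos 45 -> NA
Op 5: add NB@99 -> ring=[45:NA,99:NB]
Op 6: route key 25: smallest pos >= 25 is 45 -> NA
Op 7: add NC@64 -> ring=[45:NA,64:NC,99:NB]
Op 8: route key 66: smallest pos >= 66 is 99 -> NB
Final route key 38: smallest pos >= 38 is 45 -> NA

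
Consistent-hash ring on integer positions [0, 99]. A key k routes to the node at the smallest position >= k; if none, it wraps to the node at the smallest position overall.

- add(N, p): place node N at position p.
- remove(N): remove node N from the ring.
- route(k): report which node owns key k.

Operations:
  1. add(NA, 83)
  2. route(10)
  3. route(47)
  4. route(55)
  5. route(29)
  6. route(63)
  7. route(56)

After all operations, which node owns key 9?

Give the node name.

Answer: NA

Derivation:
Op 1: add NA@83 -> ring=[83:NA]
Op 2: route key 10: smallest pos >= 10 is 83 -> NA
Op 3: route key 47: smallest pos >= 47 is 83 -> NA
Op 4: route key 55: smallest pos >= 55 is 83 -> NA
Op 5: route key 29: smallest pos >= 29 is 83 -> NA
Op 6: route key 63: smallest pos >= 63 is 83 -> NA
Op 7: route key 56: smallest pos >= 56 is 83 -> NA
Final route key 9: smallest pos >= 9 is 83 -> NA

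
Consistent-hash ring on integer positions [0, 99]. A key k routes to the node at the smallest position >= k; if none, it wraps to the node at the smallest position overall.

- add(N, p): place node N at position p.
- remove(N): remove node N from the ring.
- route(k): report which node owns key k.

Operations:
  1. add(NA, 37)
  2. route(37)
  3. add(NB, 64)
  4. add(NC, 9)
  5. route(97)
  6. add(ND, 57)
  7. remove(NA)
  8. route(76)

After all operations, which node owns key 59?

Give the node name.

Op 1: add NA@37 -> ring=[37:NA]
Op 2: route key 37: smallest pos >= 37 is 37 -> NA
Op 3: add NB@64 -> ring=[37:NA,64:NB]
Op 4: add NC@9 -> ring=[9:NC,37:NA,64:NB]
Op 5: route key 97: none >= 97, wrap to smallest pos 9 -> NC
Op 6: add ND@57 -> ring=[9:NC,37:NA,57:ND,64:NB]
Op 7: remove NA -> ring=[9:NC,57:ND,64:NB]
Op 8: route key 76: none >= 76, wrap to smallest pos 9 -> NC
Final route key 59: smallest pos >= 59 is 64 -> NB

Answer: NB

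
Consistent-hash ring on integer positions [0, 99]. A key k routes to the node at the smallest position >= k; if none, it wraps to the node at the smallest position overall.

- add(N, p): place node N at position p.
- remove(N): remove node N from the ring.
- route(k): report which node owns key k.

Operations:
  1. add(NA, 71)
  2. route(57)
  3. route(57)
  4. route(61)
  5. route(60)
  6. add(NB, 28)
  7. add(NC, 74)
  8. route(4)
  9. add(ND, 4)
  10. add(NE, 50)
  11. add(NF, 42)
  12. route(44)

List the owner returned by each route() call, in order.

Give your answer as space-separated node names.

Answer: NA NA NA NA NB NE

Derivation:
Op 1: add NA@71 -> ring=[71:NA]
Op 2: route key 57: smallest pos >= 57 is 71 -> NA
Op 3: route key 57: smallest pos >= 57 is 71 -> NA
Op 4: route key 61: smallest pos >= 61 is 71 -> NA
Op 5: route key 60: smallest pos >= 60 is 71 -> NA
Op 6: add NB@28 -> ring=[28:NB,71:NA]
Op 7: add NC@74 -> ring=[28:NB,71:NA,74:NC]
Op 8: route key 4: smallest pos >= 4 is 28 -> NB
Op 9: add ND@4 -> ring=[4:ND,28:NB,71:NA,74:NC]
Op 10: add NE@50 -> ring=[4:ND,28:NB,50:NE,71:NA,74:NC]
Op 11: add NF@42 -> ring=[4:ND,28:NB,42:NF,50:NE,71:NA,74:NC]
Op 12: route key 44: smallest pos >= 44 is 50 -> NE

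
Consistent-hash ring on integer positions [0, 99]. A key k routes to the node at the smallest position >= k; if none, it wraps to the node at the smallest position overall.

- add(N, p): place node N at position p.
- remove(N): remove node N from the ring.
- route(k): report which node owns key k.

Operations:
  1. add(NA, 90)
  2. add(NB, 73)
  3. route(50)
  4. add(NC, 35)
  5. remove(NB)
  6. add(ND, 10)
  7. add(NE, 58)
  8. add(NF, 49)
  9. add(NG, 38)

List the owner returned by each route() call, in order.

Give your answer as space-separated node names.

Op 1: add NA@90 -> ring=[90:NA]
Op 2: add NB@73 -> ring=[73:NB,90:NA]
Op 3: route key 50: smallest pos >= 50 is 73 -> NB
Op 4: add NC@35 -> ring=[35:NC,73:NB,90:NA]
Op 5: remove NB -> ring=[35:NC,90:NA]
Op 6: add ND@10 -> ring=[10:ND,35:NC,90:NA]
Op 7: add NE@58 -> ring=[10:ND,35:NC,58:NE,90:NA]
Op 8: add NF@49 -> ring=[10:ND,35:NC,49:NF,58:NE,90:NA]
Op 9: add NG@38 -> ring=[10:ND,35:NC,38:NG,49:NF,58:NE,90:NA]

Answer: NB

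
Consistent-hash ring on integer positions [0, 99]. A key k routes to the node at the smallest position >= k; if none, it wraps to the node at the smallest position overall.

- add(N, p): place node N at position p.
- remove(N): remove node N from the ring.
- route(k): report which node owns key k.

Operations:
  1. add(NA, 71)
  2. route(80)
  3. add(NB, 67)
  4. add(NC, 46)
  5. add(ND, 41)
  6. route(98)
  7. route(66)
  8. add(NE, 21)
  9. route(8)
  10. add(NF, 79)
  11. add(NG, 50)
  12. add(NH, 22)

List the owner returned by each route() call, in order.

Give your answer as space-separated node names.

Op 1: add NA@71 -> ring=[71:NA]
Op 2: route key 80: none >= 80, wrap to smallest pos 71 -> NA
Op 3: add NB@67 -> ring=[67:NB,71:NA]
Op 4: add NC@46 -> ring=[46:NC,67:NB,71:NA]
Op 5: add ND@41 -> ring=[41:ND,46:NC,67:NB,71:NA]
Op 6: route key 98: none >= 98, wrap to smallest pos 41 -> ND
Op 7: route key 66: smallest pos >= 66 is 67 -> NB
Op 8: add NE@21 -> ring=[21:NE,41:ND,46:NC,67:NB,71:NA]
Op 9: route key 8: smallest pos >= 8 is 21 -> NE
Op 10: add NF@79 -> ring=[21:NE,41:ND,46:NC,67:NB,71:NA,79:NF]
Op 11: add NG@50 -> ring=[21:NE,41:ND,46:NC,50:NG,67:NB,71:NA,79:NF]
Op 12: add NH@22 -> ring=[21:NE,22:NH,41:ND,46:NC,50:NG,67:NB,71:NA,79:NF]

Answer: NA ND NB NE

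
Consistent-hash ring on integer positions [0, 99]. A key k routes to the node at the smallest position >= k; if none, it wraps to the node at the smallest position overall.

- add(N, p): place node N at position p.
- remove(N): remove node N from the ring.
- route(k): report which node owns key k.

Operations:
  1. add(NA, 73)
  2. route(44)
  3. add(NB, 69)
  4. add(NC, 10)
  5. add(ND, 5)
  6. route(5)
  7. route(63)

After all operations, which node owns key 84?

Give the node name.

Op 1: add NA@73 -> ring=[73:NA]
Op 2: route key 44: smallest pos >= 44 is 73 -> NA
Op 3: add NB@69 -> ring=[69:NB,73:NA]
Op 4: add NC@10 -> ring=[10:NC,69:NB,73:NA]
Op 5: add ND@5 -> ring=[5:ND,10:NC,69:NB,73:NA]
Op 6: route key 5: smallest pos >= 5 is 5 -> ND
Op 7: route key 63: smallest pos >= 63 is 69 -> NB
Final route key 84: none >= 84, wrap to smallest pos 5 -> ND

Answer: ND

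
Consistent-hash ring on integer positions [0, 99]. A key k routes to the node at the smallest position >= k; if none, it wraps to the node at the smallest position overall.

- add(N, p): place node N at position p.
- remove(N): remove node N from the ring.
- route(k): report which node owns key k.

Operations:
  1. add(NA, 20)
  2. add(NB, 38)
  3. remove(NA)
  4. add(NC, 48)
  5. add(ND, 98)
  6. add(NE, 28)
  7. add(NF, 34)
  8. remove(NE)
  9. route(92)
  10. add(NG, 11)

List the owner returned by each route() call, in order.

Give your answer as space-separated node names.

Answer: ND

Derivation:
Op 1: add NA@20 -> ring=[20:NA]
Op 2: add NB@38 -> ring=[20:NA,38:NB]
Op 3: remove NA -> ring=[38:NB]
Op 4: add NC@48 -> ring=[38:NB,48:NC]
Op 5: add ND@98 -> ring=[38:NB,48:NC,98:ND]
Op 6: add NE@28 -> ring=[28:NE,38:NB,48:NC,98:ND]
Op 7: add NF@34 -> ring=[28:NE,34:NF,38:NB,48:NC,98:ND]
Op 8: remove NE -> ring=[34:NF,38:NB,48:NC,98:ND]
Op 9: route key 92: smallest pos >= 92 is 98 -> ND
Op 10: add NG@11 -> ring=[11:NG,34:NF,38:NB,48:NC,98:ND]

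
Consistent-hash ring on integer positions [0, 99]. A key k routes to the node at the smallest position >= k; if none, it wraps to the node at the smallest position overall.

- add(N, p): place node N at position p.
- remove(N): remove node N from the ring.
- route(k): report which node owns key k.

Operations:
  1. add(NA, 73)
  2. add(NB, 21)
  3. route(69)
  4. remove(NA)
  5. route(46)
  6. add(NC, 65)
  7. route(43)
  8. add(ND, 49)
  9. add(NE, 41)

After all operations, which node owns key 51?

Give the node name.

Op 1: add NA@73 -> ring=[73:NA]
Op 2: add NB@21 -> ring=[21:NB,73:NA]
Op 3: route key 69: smallest pos >= 69 is 73 -> NA
Op 4: remove NA -> ring=[21:NB]
Op 5: route key 46: none >= 46, wrap to smallest pos 21 -> NB
Op 6: add NC@65 -> ring=[21:NB,65:NC]
Op 7: route key 43: smallest pos >= 43 is 65 -> NC
Op 8: add ND@49 -> ring=[21:NB,49:ND,65:NC]
Op 9: add NE@41 -> ring=[21:NB,41:NE,49:ND,65:NC]
Final route key 51: smallest pos >= 51 is 65 -> NC

Answer: NC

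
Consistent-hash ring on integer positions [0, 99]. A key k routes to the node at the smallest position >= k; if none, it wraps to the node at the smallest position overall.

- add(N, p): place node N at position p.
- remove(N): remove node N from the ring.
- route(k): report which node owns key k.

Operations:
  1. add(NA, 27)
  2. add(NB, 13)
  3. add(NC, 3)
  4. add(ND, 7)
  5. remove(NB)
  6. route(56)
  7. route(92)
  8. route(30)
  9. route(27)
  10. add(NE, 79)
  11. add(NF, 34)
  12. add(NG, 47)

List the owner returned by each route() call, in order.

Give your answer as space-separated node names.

Answer: NC NC NC NA

Derivation:
Op 1: add NA@27 -> ring=[27:NA]
Op 2: add NB@13 -> ring=[13:NB,27:NA]
Op 3: add NC@3 -> ring=[3:NC,13:NB,27:NA]
Op 4: add ND@7 -> ring=[3:NC,7:ND,13:NB,27:NA]
Op 5: remove NB -> ring=[3:NC,7:ND,27:NA]
Op 6: route key 56: none >= 56, wrap to smallest pos 3 -> NC
Op 7: route key 92: none >= 92, wrap to smallest pos 3 -> NC
Op 8: route key 30: none >= 30, wrap to smallest pos 3 -> NC
Op 9: route key 27: smallest pos >= 27 is 27 -> NA
Op 10: add NE@79 -> ring=[3:NC,7:ND,27:NA,79:NE]
Op 11: add NF@34 -> ring=[3:NC,7:ND,27:NA,34:NF,79:NE]
Op 12: add NG@47 -> ring=[3:NC,7:ND,27:NA,34:NF,47:NG,79:NE]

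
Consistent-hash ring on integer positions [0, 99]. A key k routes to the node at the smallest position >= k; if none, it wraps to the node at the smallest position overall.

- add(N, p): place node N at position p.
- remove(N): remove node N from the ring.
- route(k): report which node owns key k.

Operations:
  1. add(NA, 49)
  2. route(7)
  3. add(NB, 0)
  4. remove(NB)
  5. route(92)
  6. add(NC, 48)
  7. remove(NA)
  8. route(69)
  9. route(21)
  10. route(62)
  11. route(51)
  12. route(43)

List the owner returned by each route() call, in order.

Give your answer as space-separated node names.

Op 1: add NA@49 -> ring=[49:NA]
Op 2: route key 7: smallest pos >= 7 is 49 -> NA
Op 3: add NB@0 -> ring=[0:NB,49:NA]
Op 4: remove NB -> ring=[49:NA]
Op 5: route key 92: none >= 92, wrap to smallest pos 49 -> NA
Op 6: add NC@48 -> ring=[48:NC,49:NA]
Op 7: remove NA -> ring=[48:NC]
Op 8: route key 69: none >= 69, wrap to smallest pos 48 -> NC
Op 9: route key 21: smallest pos >= 21 is 48 -> NC
Op 10: route key 62: none >= 62, wrap to smallest pos 48 -> NC
Op 11: route key 51: none >= 51, wrap to smallest pos 48 -> NC
Op 12: route key 43: smallest pos >= 43 is 48 -> NC

Answer: NA NA NC NC NC NC NC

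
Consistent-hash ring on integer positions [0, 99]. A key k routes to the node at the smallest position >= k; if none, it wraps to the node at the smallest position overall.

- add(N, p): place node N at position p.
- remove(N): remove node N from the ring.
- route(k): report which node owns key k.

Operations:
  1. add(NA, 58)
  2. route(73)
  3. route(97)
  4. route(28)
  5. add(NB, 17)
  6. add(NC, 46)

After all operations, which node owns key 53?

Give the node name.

Answer: NA

Derivation:
Op 1: add NA@58 -> ring=[58:NA]
Op 2: route key 73: none >= 73, wrap to smallest pos 58 -> NA
Op 3: route key 97: none >= 97, wrap to smallest pos 58 -> NA
Op 4: route key 28: smallest pos >= 28 is 58 -> NA
Op 5: add NB@17 -> ring=[17:NB,58:NA]
Op 6: add NC@46 -> ring=[17:NB,46:NC,58:NA]
Final route key 53: smallest pos >= 53 is 58 -> NA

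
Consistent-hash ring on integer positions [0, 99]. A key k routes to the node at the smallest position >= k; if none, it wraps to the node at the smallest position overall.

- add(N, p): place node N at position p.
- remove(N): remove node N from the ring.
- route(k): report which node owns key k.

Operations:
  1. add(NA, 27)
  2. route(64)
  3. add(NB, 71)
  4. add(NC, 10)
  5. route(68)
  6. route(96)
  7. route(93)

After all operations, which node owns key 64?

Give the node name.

Op 1: add NA@27 -> ring=[27:NA]
Op 2: route key 64: none >= 64, wrap to smallest pos 27 -> NA
Op 3: add NB@71 -> ring=[27:NA,71:NB]
Op 4: add NC@10 -> ring=[10:NC,27:NA,71:NB]
Op 5: route key 68: smallest pos >= 68 is 71 -> NB
Op 6: route key 96: none >= 96, wrap to smallest pos 10 -> NC
Op 7: route key 93: none >= 93, wrap to smallest pos 10 -> NC
Final route key 64: smallest pos >= 64 is 71 -> NB

Answer: NB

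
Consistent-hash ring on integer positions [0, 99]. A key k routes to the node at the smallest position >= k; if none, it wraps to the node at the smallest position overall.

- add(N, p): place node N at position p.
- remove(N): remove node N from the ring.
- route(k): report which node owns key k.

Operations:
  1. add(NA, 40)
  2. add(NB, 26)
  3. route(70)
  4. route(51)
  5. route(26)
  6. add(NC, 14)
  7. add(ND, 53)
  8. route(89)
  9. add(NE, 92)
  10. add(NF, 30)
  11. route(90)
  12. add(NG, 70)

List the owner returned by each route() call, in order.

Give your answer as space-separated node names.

Answer: NB NB NB NC NE

Derivation:
Op 1: add NA@40 -> ring=[40:NA]
Op 2: add NB@26 -> ring=[26:NB,40:NA]
Op 3: route key 70: none >= 70, wrap to smallest pos 26 -> NB
Op 4: route key 51: none >= 51, wrap to smallest pos 26 -> NB
Op 5: route key 26: smallest pos >= 26 is 26 -> NB
Op 6: add NC@14 -> ring=[14:NC,26:NB,40:NA]
Op 7: add ND@53 -> ring=[14:NC,26:NB,40:NA,53:ND]
Op 8: route key 89: none >= 89, wrap to smallest pos 14 -> NC
Op 9: add NE@92 -> ring=[14:NC,26:NB,40:NA,53:ND,92:NE]
Op 10: add NF@30 -> ring=[14:NC,26:NB,30:NF,40:NA,53:ND,92:NE]
Op 11: route key 90: smallest pos >= 90 is 92 -> NE
Op 12: add NG@70 -> ring=[14:NC,26:NB,30:NF,40:NA,53:ND,70:NG,92:NE]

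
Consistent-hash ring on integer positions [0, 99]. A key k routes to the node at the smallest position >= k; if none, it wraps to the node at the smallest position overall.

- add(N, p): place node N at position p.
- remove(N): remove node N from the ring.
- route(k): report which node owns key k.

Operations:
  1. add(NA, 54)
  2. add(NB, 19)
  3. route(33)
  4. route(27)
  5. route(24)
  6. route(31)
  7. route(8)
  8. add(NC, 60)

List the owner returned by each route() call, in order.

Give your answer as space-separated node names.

Op 1: add NA@54 -> ring=[54:NA]
Op 2: add NB@19 -> ring=[19:NB,54:NA]
Op 3: route key 33: smallest pos >= 33 is 54 -> NA
Op 4: route key 27: smallest pos >= 27 is 54 -> NA
Op 5: route key 24: smallest pos >= 24 is 54 -> NA
Op 6: route key 31: smallest pos >= 31 is 54 -> NA
Op 7: route key 8: smallest pos >= 8 is 19 -> NB
Op 8: add NC@60 -> ring=[19:NB,54:NA,60:NC]

Answer: NA NA NA NA NB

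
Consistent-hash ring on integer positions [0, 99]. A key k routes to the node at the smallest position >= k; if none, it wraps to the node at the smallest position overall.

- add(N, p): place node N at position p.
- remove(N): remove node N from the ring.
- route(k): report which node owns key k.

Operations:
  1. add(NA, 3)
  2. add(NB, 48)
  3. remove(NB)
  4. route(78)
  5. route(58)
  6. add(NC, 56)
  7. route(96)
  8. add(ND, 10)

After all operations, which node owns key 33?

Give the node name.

Answer: NC

Derivation:
Op 1: add NA@3 -> ring=[3:NA]
Op 2: add NB@48 -> ring=[3:NA,48:NB]
Op 3: remove NB -> ring=[3:NA]
Op 4: route key 78: none >= 78, wrap to smallest pos 3 -> NA
Op 5: route key 58: none >= 58, wrap to smallest pos 3 -> NA
Op 6: add NC@56 -> ring=[3:NA,56:NC]
Op 7: route key 96: none >= 96, wrap to smallest pos 3 -> NA
Op 8: add ND@10 -> ring=[3:NA,10:ND,56:NC]
Final route key 33: smallest pos >= 33 is 56 -> NC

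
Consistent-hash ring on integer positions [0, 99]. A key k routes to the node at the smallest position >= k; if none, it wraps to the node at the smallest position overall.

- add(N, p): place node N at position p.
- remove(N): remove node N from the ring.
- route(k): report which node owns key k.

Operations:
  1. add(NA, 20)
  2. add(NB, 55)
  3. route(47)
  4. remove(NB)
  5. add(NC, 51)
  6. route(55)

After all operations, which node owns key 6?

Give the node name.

Op 1: add NA@20 -> ring=[20:NA]
Op 2: add NB@55 -> ring=[20:NA,55:NB]
Op 3: route key 47: smallest pos >= 47 is 55 -> NB
Op 4: remove NB -> ring=[20:NA]
Op 5: add NC@51 -> ring=[20:NA,51:NC]
Op 6: route key 55: none >= 55, wrap to smallest pos 20 -> NA
Final route key 6: smallest pos >= 6 is 20 -> NA

Answer: NA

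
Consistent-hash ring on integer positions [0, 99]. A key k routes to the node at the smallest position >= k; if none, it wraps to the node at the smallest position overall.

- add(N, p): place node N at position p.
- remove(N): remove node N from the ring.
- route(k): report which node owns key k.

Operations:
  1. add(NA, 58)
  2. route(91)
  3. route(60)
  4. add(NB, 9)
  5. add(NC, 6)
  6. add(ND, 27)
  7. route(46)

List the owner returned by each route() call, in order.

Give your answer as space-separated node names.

Answer: NA NA NA

Derivation:
Op 1: add NA@58 -> ring=[58:NA]
Op 2: route key 91: none >= 91, wrap to smallest pos 58 -> NA
Op 3: route key 60: none >= 60, wrap to smallest pos 58 -> NA
Op 4: add NB@9 -> ring=[9:NB,58:NA]
Op 5: add NC@6 -> ring=[6:NC,9:NB,58:NA]
Op 6: add ND@27 -> ring=[6:NC,9:NB,27:ND,58:NA]
Op 7: route key 46: smallest pos >= 46 is 58 -> NA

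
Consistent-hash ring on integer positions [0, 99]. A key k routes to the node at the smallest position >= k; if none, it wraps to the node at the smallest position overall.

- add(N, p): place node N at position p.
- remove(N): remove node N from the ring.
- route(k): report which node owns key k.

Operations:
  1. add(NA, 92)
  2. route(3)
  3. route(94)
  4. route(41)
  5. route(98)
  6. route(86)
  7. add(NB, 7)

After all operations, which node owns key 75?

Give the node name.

Op 1: add NA@92 -> ring=[92:NA]
Op 2: route key 3: smallest pos >= 3 is 92 -> NA
Op 3: route key 94: none >= 94, wrap to smallest pos 92 -> NA
Op 4: route key 41: smallest pos >= 41 is 92 -> NA
Op 5: route key 98: none >= 98, wrap to smallest pos 92 -> NA
Op 6: route key 86: smallest pos >= 86 is 92 -> NA
Op 7: add NB@7 -> ring=[7:NB,92:NA]
Final route key 75: smallest pos >= 75 is 92 -> NA

Answer: NA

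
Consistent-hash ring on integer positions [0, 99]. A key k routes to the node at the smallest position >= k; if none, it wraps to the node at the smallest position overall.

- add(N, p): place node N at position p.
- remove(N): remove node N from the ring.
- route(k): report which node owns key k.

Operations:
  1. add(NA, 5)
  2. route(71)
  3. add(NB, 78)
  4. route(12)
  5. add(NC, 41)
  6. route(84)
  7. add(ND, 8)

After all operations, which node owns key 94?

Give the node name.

Op 1: add NA@5 -> ring=[5:NA]
Op 2: route key 71: none >= 71, wrap to smallest pos 5 -> NA
Op 3: add NB@78 -> ring=[5:NA,78:NB]
Op 4: route key 12: smallest pos >= 12 is 78 -> NB
Op 5: add NC@41 -> ring=[5:NA,41:NC,78:NB]
Op 6: route key 84: none >= 84, wrap to smallest pos 5 -> NA
Op 7: add ND@8 -> ring=[5:NA,8:ND,41:NC,78:NB]
Final route key 94: none >= 94, wrap to smallest pos 5 -> NA

Answer: NA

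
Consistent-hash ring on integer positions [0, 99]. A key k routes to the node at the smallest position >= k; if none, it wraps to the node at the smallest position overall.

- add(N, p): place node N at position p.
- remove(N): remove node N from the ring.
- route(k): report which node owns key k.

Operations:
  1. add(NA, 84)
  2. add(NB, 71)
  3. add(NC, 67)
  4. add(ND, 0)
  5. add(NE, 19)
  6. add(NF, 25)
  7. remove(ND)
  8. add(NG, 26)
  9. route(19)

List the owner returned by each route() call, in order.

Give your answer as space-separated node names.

Op 1: add NA@84 -> ring=[84:NA]
Op 2: add NB@71 -> ring=[71:NB,84:NA]
Op 3: add NC@67 -> ring=[67:NC,71:NB,84:NA]
Op 4: add ND@0 -> ring=[0:ND,67:NC,71:NB,84:NA]
Op 5: add NE@19 -> ring=[0:ND,19:NE,67:NC,71:NB,84:NA]
Op 6: add NF@25 -> ring=[0:ND,19:NE,25:NF,67:NC,71:NB,84:NA]
Op 7: remove ND -> ring=[19:NE,25:NF,67:NC,71:NB,84:NA]
Op 8: add NG@26 -> ring=[19:NE,25:NF,26:NG,67:NC,71:NB,84:NA]
Op 9: route key 19: smallest pos >= 19 is 19 -> NE

Answer: NE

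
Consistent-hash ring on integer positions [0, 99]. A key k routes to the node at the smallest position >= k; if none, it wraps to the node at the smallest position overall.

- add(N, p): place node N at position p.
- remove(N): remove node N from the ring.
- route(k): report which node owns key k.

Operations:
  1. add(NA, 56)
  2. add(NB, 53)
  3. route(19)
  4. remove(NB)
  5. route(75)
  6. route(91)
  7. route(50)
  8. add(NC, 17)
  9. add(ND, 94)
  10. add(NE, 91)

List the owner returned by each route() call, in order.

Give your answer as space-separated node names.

Op 1: add NA@56 -> ring=[56:NA]
Op 2: add NB@53 -> ring=[53:NB,56:NA]
Op 3: route key 19: smallest pos >= 19 is 53 -> NB
Op 4: remove NB -> ring=[56:NA]
Op 5: route key 75: none >= 75, wrap to smallest pos 56 -> NA
Op 6: route key 91: none >= 91, wrap to smallest pos 56 -> NA
Op 7: route key 50: smallest pos >= 50 is 56 -> NA
Op 8: add NC@17 -> ring=[17:NC,56:NA]
Op 9: add ND@94 -> ring=[17:NC,56:NA,94:ND]
Op 10: add NE@91 -> ring=[17:NC,56:NA,91:NE,94:ND]

Answer: NB NA NA NA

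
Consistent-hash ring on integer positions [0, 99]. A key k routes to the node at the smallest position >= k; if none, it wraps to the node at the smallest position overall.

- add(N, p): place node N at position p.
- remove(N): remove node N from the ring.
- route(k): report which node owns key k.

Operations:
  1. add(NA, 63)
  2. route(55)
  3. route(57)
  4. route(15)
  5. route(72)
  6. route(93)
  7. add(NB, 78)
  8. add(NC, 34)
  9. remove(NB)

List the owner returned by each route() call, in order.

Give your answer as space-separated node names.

Answer: NA NA NA NA NA

Derivation:
Op 1: add NA@63 -> ring=[63:NA]
Op 2: route key 55: smallest pos >= 55 is 63 -> NA
Op 3: route key 57: smallest pos >= 57 is 63 -> NA
Op 4: route key 15: smallest pos >= 15 is 63 -> NA
Op 5: route key 72: none >= 72, wrap to smallest pos 63 -> NA
Op 6: route key 93: none >= 93, wrap to smallest pos 63 -> NA
Op 7: add NB@78 -> ring=[63:NA,78:NB]
Op 8: add NC@34 -> ring=[34:NC,63:NA,78:NB]
Op 9: remove NB -> ring=[34:NC,63:NA]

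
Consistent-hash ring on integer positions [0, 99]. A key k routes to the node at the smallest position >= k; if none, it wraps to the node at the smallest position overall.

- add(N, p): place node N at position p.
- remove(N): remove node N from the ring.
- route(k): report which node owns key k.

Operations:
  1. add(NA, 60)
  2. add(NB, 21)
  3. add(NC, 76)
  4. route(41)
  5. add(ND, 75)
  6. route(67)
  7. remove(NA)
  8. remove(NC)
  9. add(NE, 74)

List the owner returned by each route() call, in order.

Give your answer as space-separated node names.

Op 1: add NA@60 -> ring=[60:NA]
Op 2: add NB@21 -> ring=[21:NB,60:NA]
Op 3: add NC@76 -> ring=[21:NB,60:NA,76:NC]
Op 4: route key 41: smallest pos >= 41 is 60 -> NA
Op 5: add ND@75 -> ring=[21:NB,60:NA,75:ND,76:NC]
Op 6: route key 67: smallest pos >= 67 is 75 -> ND
Op 7: remove NA -> ring=[21:NB,75:ND,76:NC]
Op 8: remove NC -> ring=[21:NB,75:ND]
Op 9: add NE@74 -> ring=[21:NB,74:NE,75:ND]

Answer: NA ND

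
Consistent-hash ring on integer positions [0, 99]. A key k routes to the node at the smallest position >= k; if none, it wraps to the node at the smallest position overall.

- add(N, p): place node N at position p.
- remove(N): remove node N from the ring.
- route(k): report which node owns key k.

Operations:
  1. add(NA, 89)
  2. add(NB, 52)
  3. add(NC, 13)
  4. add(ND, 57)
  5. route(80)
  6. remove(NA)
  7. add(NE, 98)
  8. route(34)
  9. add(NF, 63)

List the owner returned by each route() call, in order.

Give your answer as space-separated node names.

Op 1: add NA@89 -> ring=[89:NA]
Op 2: add NB@52 -> ring=[52:NB,89:NA]
Op 3: add NC@13 -> ring=[13:NC,52:NB,89:NA]
Op 4: add ND@57 -> ring=[13:NC,52:NB,57:ND,89:NA]
Op 5: route key 80: smallest pos >= 80 is 89 -> NA
Op 6: remove NA -> ring=[13:NC,52:NB,57:ND]
Op 7: add NE@98 -> ring=[13:NC,52:NB,57:ND,98:NE]
Op 8: route key 34: smallest pos >= 34 is 52 -> NB
Op 9: add NF@63 -> ring=[13:NC,52:NB,57:ND,63:NF,98:NE]

Answer: NA NB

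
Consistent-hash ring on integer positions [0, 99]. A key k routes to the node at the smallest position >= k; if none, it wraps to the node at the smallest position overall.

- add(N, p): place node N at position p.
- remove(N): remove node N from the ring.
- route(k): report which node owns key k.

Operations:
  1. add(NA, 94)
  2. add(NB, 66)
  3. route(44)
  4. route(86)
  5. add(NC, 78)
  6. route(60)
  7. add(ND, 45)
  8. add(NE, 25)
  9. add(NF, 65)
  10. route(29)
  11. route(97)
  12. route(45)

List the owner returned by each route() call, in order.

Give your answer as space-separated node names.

Answer: NB NA NB ND NE ND

Derivation:
Op 1: add NA@94 -> ring=[94:NA]
Op 2: add NB@66 -> ring=[66:NB,94:NA]
Op 3: route key 44: smallest pos >= 44 is 66 -> NB
Op 4: route key 86: smallest pos >= 86 is 94 -> NA
Op 5: add NC@78 -> ring=[66:NB,78:NC,94:NA]
Op 6: route key 60: smallest pos >= 60 is 66 -> NB
Op 7: add ND@45 -> ring=[45:ND,66:NB,78:NC,94:NA]
Op 8: add NE@25 -> ring=[25:NE,45:ND,66:NB,78:NC,94:NA]
Op 9: add NF@65 -> ring=[25:NE,45:ND,65:NF,66:NB,78:NC,94:NA]
Op 10: route key 29: smallest pos >= 29 is 45 -> ND
Op 11: route key 97: none >= 97, wrap to smallest pos 25 -> NE
Op 12: route key 45: smallest pos >= 45 is 45 -> ND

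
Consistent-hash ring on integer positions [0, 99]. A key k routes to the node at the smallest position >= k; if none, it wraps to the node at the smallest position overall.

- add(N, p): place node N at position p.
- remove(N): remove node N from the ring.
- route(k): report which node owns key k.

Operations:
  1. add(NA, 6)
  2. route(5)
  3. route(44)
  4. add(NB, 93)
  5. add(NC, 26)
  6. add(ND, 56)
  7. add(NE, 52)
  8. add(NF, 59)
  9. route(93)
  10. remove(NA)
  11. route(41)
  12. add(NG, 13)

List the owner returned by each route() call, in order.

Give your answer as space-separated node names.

Op 1: add NA@6 -> ring=[6:NA]
Op 2: route key 5: smallest pos >= 5 is 6 -> NA
Op 3: route key 44: none >= 44, wrap to smallest pos 6 -> NA
Op 4: add NB@93 -> ring=[6:NA,93:NB]
Op 5: add NC@26 -> ring=[6:NA,26:NC,93:NB]
Op 6: add ND@56 -> ring=[6:NA,26:NC,56:ND,93:NB]
Op 7: add NE@52 -> ring=[6:NA,26:NC,52:NE,56:ND,93:NB]
Op 8: add NF@59 -> ring=[6:NA,26:NC,52:NE,56:ND,59:NF,93:NB]
Op 9: route key 93: smallest pos >= 93 is 93 -> NB
Op 10: remove NA -> ring=[26:NC,52:NE,56:ND,59:NF,93:NB]
Op 11: route key 41: smallest pos >= 41 is 52 -> NE
Op 12: add NG@13 -> ring=[13:NG,26:NC,52:NE,56:ND,59:NF,93:NB]

Answer: NA NA NB NE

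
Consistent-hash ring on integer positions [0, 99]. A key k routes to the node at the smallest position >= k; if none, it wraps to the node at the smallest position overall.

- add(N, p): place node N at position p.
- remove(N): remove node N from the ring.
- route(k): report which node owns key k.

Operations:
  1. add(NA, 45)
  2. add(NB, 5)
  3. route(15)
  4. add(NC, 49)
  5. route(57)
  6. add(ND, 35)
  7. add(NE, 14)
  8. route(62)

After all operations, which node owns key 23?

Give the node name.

Op 1: add NA@45 -> ring=[45:NA]
Op 2: add NB@5 -> ring=[5:NB,45:NA]
Op 3: route key 15: smallest pos >= 15 is 45 -> NA
Op 4: add NC@49 -> ring=[5:NB,45:NA,49:NC]
Op 5: route key 57: none >= 57, wrap to smallest pos 5 -> NB
Op 6: add ND@35 -> ring=[5:NB,35:ND,45:NA,49:NC]
Op 7: add NE@14 -> ring=[5:NB,14:NE,35:ND,45:NA,49:NC]
Op 8: route key 62: none >= 62, wrap to smallest pos 5 -> NB
Final route key 23: smallest pos >= 23 is 35 -> ND

Answer: ND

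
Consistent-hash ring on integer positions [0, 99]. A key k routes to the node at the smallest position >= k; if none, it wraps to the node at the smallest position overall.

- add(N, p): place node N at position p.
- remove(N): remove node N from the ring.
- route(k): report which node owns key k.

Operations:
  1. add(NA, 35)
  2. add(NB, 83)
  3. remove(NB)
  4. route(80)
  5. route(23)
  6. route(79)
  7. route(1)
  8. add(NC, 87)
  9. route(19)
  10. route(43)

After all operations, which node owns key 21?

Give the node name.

Op 1: add NA@35 -> ring=[35:NA]
Op 2: add NB@83 -> ring=[35:NA,83:NB]
Op 3: remove NB -> ring=[35:NA]
Op 4: route key 80: none >= 80, wrap to smallest pos 35 -> NA
Op 5: route key 23: smallest pos >= 23 is 35 -> NA
Op 6: route key 79: none >= 79, wrap to smallest pos 35 -> NA
Op 7: route key 1: smallest pos >= 1 is 35 -> NA
Op 8: add NC@87 -> ring=[35:NA,87:NC]
Op 9: route key 19: smallest pos >= 19 is 35 -> NA
Op 10: route key 43: smallest pos >= 43 is 87 -> NC
Final route key 21: smallest pos >= 21 is 35 -> NA

Answer: NA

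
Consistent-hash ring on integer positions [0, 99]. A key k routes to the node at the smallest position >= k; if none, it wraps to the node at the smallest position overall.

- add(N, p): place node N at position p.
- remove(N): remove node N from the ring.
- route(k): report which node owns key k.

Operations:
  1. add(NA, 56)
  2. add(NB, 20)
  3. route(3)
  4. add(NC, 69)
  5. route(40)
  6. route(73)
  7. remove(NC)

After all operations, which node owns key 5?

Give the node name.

Answer: NB

Derivation:
Op 1: add NA@56 -> ring=[56:NA]
Op 2: add NB@20 -> ring=[20:NB,56:NA]
Op 3: route key 3: smallest pos >= 3 is 20 -> NB
Op 4: add NC@69 -> ring=[20:NB,56:NA,69:NC]
Op 5: route key 40: smallest pos >= 40 is 56 -> NA
Op 6: route key 73: none >= 73, wrap to smallest pos 20 -> NB
Op 7: remove NC -> ring=[20:NB,56:NA]
Final route key 5: smallest pos >= 5 is 20 -> NB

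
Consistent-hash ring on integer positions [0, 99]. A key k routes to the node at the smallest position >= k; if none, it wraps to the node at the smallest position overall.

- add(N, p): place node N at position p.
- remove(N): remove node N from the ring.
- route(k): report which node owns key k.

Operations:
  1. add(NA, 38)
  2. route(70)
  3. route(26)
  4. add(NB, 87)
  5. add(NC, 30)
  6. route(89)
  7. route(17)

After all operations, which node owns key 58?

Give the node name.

Answer: NB

Derivation:
Op 1: add NA@38 -> ring=[38:NA]
Op 2: route key 70: none >= 70, wrap to smallest pos 38 -> NA
Op 3: route key 26: smallest pos >= 26 is 38 -> NA
Op 4: add NB@87 -> ring=[38:NA,87:NB]
Op 5: add NC@30 -> ring=[30:NC,38:NA,87:NB]
Op 6: route key 89: none >= 89, wrap to smallest pos 30 -> NC
Op 7: route key 17: smallest pos >= 17 is 30 -> NC
Final route key 58: smallest pos >= 58 is 87 -> NB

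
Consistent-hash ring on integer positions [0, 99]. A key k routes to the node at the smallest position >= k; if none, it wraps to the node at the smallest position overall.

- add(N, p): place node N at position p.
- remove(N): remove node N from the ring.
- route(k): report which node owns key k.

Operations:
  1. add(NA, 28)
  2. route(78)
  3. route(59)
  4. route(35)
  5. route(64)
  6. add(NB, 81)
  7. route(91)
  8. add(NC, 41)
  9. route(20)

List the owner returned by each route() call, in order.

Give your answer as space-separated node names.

Op 1: add NA@28 -> ring=[28:NA]
Op 2: route key 78: none >= 78, wrap to smallest pos 28 -> NA
Op 3: route key 59: none >= 59, wrap to smallest pos 28 -> NA
Op 4: route key 35: none >= 35, wrap to smallest pos 28 -> NA
Op 5: route key 64: none >= 64, wrap to smallest pos 28 -> NA
Op 6: add NB@81 -> ring=[28:NA,81:NB]
Op 7: route key 91: none >= 91, wrap to smallest pos 28 -> NA
Op 8: add NC@41 -> ring=[28:NA,41:NC,81:NB]
Op 9: route key 20: smallest pos >= 20 is 28 -> NA

Answer: NA NA NA NA NA NA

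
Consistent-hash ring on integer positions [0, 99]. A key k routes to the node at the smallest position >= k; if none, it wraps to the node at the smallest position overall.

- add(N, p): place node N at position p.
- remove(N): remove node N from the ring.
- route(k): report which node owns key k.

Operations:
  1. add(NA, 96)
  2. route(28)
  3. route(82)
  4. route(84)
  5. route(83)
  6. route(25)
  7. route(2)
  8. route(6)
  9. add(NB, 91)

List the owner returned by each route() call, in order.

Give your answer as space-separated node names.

Answer: NA NA NA NA NA NA NA

Derivation:
Op 1: add NA@96 -> ring=[96:NA]
Op 2: route key 28: smallest pos >= 28 is 96 -> NA
Op 3: route key 82: smallest pos >= 82 is 96 -> NA
Op 4: route key 84: smallest pos >= 84 is 96 -> NA
Op 5: route key 83: smallest pos >= 83 is 96 -> NA
Op 6: route key 25: smallest pos >= 25 is 96 -> NA
Op 7: route key 2: smallest pos >= 2 is 96 -> NA
Op 8: route key 6: smallest pos >= 6 is 96 -> NA
Op 9: add NB@91 -> ring=[91:NB,96:NA]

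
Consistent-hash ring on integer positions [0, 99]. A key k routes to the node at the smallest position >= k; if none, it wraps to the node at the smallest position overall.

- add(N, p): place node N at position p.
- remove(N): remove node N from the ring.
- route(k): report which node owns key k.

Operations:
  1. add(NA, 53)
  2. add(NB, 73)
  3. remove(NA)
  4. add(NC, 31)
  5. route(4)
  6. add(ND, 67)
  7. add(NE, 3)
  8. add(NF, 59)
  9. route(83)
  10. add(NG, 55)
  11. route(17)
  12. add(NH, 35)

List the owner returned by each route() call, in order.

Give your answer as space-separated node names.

Op 1: add NA@53 -> ring=[53:NA]
Op 2: add NB@73 -> ring=[53:NA,73:NB]
Op 3: remove NA -> ring=[73:NB]
Op 4: add NC@31 -> ring=[31:NC,73:NB]
Op 5: route key 4: smallest pos >= 4 is 31 -> NC
Op 6: add ND@67 -> ring=[31:NC,67:ND,73:NB]
Op 7: add NE@3 -> ring=[3:NE,31:NC,67:ND,73:NB]
Op 8: add NF@59 -> ring=[3:NE,31:NC,59:NF,67:ND,73:NB]
Op 9: route key 83: none >= 83, wrap to smallest pos 3 -> NE
Op 10: add NG@55 -> ring=[3:NE,31:NC,55:NG,59:NF,67:ND,73:NB]
Op 11: route key 17: smallest pos >= 17 is 31 -> NC
Op 12: add NH@35 -> ring=[3:NE,31:NC,35:NH,55:NG,59:NF,67:ND,73:NB]

Answer: NC NE NC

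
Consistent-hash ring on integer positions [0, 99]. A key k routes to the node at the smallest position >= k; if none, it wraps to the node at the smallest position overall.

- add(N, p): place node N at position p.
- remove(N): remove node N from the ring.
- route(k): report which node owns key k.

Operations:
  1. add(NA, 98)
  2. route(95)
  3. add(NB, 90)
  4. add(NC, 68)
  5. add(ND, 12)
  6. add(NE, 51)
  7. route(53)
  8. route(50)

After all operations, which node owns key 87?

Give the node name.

Answer: NB

Derivation:
Op 1: add NA@98 -> ring=[98:NA]
Op 2: route key 95: smallest pos >= 95 is 98 -> NA
Op 3: add NB@90 -> ring=[90:NB,98:NA]
Op 4: add NC@68 -> ring=[68:NC,90:NB,98:NA]
Op 5: add ND@12 -> ring=[12:ND,68:NC,90:NB,98:NA]
Op 6: add NE@51 -> ring=[12:ND,51:NE,68:NC,90:NB,98:NA]
Op 7: route key 53: smallest pos >= 53 is 68 -> NC
Op 8: route key 50: smallest pos >= 50 is 51 -> NE
Final route key 87: smallest pos >= 87 is 90 -> NB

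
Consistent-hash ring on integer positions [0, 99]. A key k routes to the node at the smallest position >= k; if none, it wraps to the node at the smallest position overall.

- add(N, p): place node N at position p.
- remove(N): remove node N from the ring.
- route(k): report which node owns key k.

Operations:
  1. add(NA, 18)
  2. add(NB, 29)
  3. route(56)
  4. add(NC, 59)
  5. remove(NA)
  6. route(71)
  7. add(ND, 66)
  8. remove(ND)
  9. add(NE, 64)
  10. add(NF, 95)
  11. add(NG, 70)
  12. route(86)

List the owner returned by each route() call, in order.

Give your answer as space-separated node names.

Op 1: add NA@18 -> ring=[18:NA]
Op 2: add NB@29 -> ring=[18:NA,29:NB]
Op 3: route key 56: none >= 56, wrap to smallest pos 18 -> NA
Op 4: add NC@59 -> ring=[18:NA,29:NB,59:NC]
Op 5: remove NA -> ring=[29:NB,59:NC]
Op 6: route key 71: none >= 71, wrap to smallest pos 29 -> NB
Op 7: add ND@66 -> ring=[29:NB,59:NC,66:ND]
Op 8: remove ND -> ring=[29:NB,59:NC]
Op 9: add NE@64 -> ring=[29:NB,59:NC,64:NE]
Op 10: add NF@95 -> ring=[29:NB,59:NC,64:NE,95:NF]
Op 11: add NG@70 -> ring=[29:NB,59:NC,64:NE,70:NG,95:NF]
Op 12: route key 86: smallest pos >= 86 is 95 -> NF

Answer: NA NB NF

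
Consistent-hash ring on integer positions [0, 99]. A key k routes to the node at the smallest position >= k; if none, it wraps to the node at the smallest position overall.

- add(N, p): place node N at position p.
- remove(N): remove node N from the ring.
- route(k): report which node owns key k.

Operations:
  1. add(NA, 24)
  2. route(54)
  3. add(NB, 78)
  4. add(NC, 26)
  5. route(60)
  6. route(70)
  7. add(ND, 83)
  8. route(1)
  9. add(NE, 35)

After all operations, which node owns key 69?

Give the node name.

Answer: NB

Derivation:
Op 1: add NA@24 -> ring=[24:NA]
Op 2: route key 54: none >= 54, wrap to smallest pos 24 -> NA
Op 3: add NB@78 -> ring=[24:NA,78:NB]
Op 4: add NC@26 -> ring=[24:NA,26:NC,78:NB]
Op 5: route key 60: smallest pos >= 60 is 78 -> NB
Op 6: route key 70: smallest pos >= 70 is 78 -> NB
Op 7: add ND@83 -> ring=[24:NA,26:NC,78:NB,83:ND]
Op 8: route key 1: smallest pos >= 1 is 24 -> NA
Op 9: add NE@35 -> ring=[24:NA,26:NC,35:NE,78:NB,83:ND]
Final route key 69: smallest pos >= 69 is 78 -> NB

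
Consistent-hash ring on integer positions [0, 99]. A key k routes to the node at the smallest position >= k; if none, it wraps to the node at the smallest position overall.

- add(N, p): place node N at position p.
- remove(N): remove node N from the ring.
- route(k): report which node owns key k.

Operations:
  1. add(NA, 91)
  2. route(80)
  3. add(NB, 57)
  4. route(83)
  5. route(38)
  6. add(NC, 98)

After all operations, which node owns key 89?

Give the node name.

Op 1: add NA@91 -> ring=[91:NA]
Op 2: route key 80: smallest pos >= 80 is 91 -> NA
Op 3: add NB@57 -> ring=[57:NB,91:NA]
Op 4: route key 83: smallest pos >= 83 is 91 -> NA
Op 5: route key 38: smallest pos >= 38 is 57 -> NB
Op 6: add NC@98 -> ring=[57:NB,91:NA,98:NC]
Final route key 89: smallest pos >= 89 is 91 -> NA

Answer: NA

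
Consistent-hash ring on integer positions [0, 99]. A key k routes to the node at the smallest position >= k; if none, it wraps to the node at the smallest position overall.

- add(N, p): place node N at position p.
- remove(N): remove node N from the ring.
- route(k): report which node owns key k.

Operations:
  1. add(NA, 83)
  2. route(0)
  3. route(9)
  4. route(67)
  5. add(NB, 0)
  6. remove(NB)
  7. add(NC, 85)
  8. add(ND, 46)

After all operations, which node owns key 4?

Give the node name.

Op 1: add NA@83 -> ring=[83:NA]
Op 2: route key 0: smallest pos >= 0 is 83 -> NA
Op 3: route key 9: smallest pos >= 9 is 83 -> NA
Op 4: route key 67: smallest pos >= 67 is 83 -> NA
Op 5: add NB@0 -> ring=[0:NB,83:NA]
Op 6: remove NB -> ring=[83:NA]
Op 7: add NC@85 -> ring=[83:NA,85:NC]
Op 8: add ND@46 -> ring=[46:ND,83:NA,85:NC]
Final route key 4: smallest pos >= 4 is 46 -> ND

Answer: ND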